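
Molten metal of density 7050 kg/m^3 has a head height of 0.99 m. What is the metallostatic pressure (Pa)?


Formula: P = rho * g * h
rho * g = 7050 * 9.81 = 69160.5 N/m^3
P = 69160.5 * 0.99 = 68468.8950 Pa

68468.8950 Pa


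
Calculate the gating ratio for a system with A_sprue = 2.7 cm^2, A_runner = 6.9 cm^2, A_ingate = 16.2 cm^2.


Sprue:Runner:Ingate = 1 : 6.9/2.7 : 16.2/2.7 = 1:2.56:6.00

Final answer: 1:2.56:6.00


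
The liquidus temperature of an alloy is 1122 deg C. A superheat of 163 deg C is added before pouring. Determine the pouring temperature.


Formula: T_pour = T_melt + Superheat
T_pour = 1122 + 163 = 1285 deg C

1285 deg C


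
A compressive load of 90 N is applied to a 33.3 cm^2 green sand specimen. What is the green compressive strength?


Formula: Compressive Strength = Force / Area
Strength = 90 N / 33.3 cm^2 = 2.7027 N/cm^2

Answer: 2.7027 N/cm^2


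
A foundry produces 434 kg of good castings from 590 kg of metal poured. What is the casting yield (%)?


Formula: Casting Yield = (W_good / W_total) * 100
Yield = (434 kg / 590 kg) * 100 = 73.5593%

Final answer: 73.5593%


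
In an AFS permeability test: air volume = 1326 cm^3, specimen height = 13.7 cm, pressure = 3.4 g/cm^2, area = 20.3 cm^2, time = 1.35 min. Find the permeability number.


Formula: Permeability Number P = (V * H) / (p * A * t)
Numerator: V * H = 1326 * 13.7 = 18166.2
Denominator: p * A * t = 3.4 * 20.3 * 1.35 = 93.177
P = 18166.2 / 93.177 = 194.9644

Answer: 194.9644


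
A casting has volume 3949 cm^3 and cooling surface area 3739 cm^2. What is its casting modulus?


Formula: Casting Modulus M = V / A
M = 3949 cm^3 / 3739 cm^2 = 1.0562 cm

1.0562 cm


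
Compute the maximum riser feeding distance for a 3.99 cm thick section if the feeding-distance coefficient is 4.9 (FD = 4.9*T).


Formula: FD = 4.9 * T  (riser feeding-distance rule)
FD = 4.9 * 3.99 cm = 19.5510 cm

19.5510 cm


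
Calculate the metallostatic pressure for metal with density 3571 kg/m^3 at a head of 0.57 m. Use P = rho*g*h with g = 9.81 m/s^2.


Formula: P = rho * g * h
rho * g = 3571 * 9.81 = 35031.51 N/m^3
P = 35031.51 * 0.57 = 19967.9607 Pa


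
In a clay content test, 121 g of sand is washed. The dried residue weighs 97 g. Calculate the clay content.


Formula: Clay% = (W_total - W_washed) / W_total * 100
Clay mass = 121 - 97 = 24 g
Clay% = 24 / 121 * 100 = 19.8347%


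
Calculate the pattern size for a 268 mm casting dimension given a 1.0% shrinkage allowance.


Formula: L_pattern = L_casting * (1 + shrinkage_rate/100)
Shrinkage factor = 1 + 1.0/100 = 1.01
L_pattern = 268 mm * 1.01 = 270.6800 mm

270.6800 mm


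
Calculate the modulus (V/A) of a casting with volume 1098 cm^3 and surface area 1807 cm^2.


Formula: Casting Modulus M = V / A
M = 1098 cm^3 / 1807 cm^2 = 0.6076 cm

Final answer: 0.6076 cm


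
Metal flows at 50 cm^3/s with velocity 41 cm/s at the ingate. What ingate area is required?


Formula: A_ingate = Q / v  (continuity equation)
A = 50 cm^3/s / 41 cm/s = 1.2195 cm^2

1.2195 cm^2


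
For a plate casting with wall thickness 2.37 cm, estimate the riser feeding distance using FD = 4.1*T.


Formula: FD = 4.1 * T  (riser feeding-distance rule)
FD = 4.1 * 2.37 cm = 9.7170 cm


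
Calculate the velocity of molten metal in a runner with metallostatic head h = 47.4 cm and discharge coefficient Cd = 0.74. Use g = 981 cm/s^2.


Formula: v = Cd * sqrt(2 * g * h)  (Torricelli with discharge coefficient)
2*g*h = 2 * 981 * 47.4 = 92998.8 cm^2/s^2
sqrt(92998.8) = 304.95705 cm/s
v = 0.74 * 304.95705 = 225.6682 cm/s

225.6682 cm/s


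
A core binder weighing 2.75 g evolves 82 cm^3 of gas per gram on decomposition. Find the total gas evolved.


Formula: V_gas = W_binder * gas_evolution_rate
V = 2.75 g * 82 cm^3/g = 225.5000 cm^3


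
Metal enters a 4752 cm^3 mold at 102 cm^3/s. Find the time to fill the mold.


Formula: t_fill = V_mold / Q_flow
t = 4752 cm^3 / 102 cm^3/s = 46.5882 s

46.5882 s


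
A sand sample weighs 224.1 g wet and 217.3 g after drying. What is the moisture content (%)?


Formula: MC = (W_wet - W_dry) / W_wet * 100
Water mass = 224.1 - 217.3 = 6.8 g
MC = 6.8 / 224.1 * 100 = 3.0344%

Answer: 3.0344%


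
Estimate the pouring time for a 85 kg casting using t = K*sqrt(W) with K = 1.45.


Formula: t = K * sqrt(W)
sqrt(W) = sqrt(85) = 9.21954
t = 1.45 * 9.21954 = 13.3683 s

13.3683 s


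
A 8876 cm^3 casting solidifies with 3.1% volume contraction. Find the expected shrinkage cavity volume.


Formula: V_shrink = V_casting * shrinkage_pct / 100
V_shrink = 8876 cm^3 * 3.1 / 100 = 275.1560 cm^3


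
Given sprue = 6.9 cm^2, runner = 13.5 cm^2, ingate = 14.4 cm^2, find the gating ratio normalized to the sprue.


Sprue:Runner:Ingate = 1 : 13.5/6.9 : 14.4/6.9 = 1:1.96:2.09

Final answer: 1:1.96:2.09


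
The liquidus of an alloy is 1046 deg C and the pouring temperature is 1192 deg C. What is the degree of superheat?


Formula: Superheat = T_pour - T_melt
Superheat = 1192 - 1046 = 146 deg C


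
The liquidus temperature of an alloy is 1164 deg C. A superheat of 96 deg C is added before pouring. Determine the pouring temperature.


Formula: T_pour = T_melt + Superheat
T_pour = 1164 + 96 = 1260 deg C

Final answer: 1260 deg C


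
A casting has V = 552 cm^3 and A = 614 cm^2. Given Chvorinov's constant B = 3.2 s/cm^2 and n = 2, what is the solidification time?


Formula: t_s = B * (V/A)^n  (Chvorinov's rule, n=2)
Modulus M = V/A = 552/614 = 0.899023 cm
M^2 = 0.899023^2 = 0.808242 cm^2
t_s = 3.2 * 0.808242 = 2.5864 s

Answer: 2.5864 s


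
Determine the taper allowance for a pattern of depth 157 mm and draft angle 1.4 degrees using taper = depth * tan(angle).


Formula: taper = depth * tan(draft_angle)
tan(1.4 deg) = 0.0244395
taper = 157 mm * 0.0244395 = 3.8370 mm

Final answer: 3.8370 mm


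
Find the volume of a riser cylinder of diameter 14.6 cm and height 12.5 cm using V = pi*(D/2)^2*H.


Formula: V = pi * (D/2)^2 * H  (cylinder volume)
Radius = D/2 = 14.6/2 = 7.3 cm
V = pi * 7.3^2 * 12.5 = 2092.6934 cm^3

Final answer: 2092.6934 cm^3


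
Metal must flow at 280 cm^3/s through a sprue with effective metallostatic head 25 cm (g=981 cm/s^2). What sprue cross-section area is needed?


Formula: v = sqrt(2*g*h), A = Q/v
Velocity: v = sqrt(2 * 981 * 25) = sqrt(49050) = 221.4723 cm/s
Sprue area: A = Q / v = 280 / 221.4723 = 1.2643 cm^2


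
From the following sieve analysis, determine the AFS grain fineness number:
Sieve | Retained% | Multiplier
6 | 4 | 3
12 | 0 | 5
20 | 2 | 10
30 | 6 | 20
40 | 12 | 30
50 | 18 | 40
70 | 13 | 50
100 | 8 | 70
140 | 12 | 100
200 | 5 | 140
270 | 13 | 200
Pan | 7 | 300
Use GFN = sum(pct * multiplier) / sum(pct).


Formula: GFN = sum(pct * multiplier) / sum(pct)
sum(pct * multiplier) = 9042
sum(pct) = 100
GFN = 9042 / 100 = 90.42

90.42


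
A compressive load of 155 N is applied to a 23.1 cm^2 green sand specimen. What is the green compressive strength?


Formula: Compressive Strength = Force / Area
Strength = 155 N / 23.1 cm^2 = 6.7100 N/cm^2

Answer: 6.7100 N/cm^2


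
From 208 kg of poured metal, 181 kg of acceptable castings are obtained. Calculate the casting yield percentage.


Formula: Casting Yield = (W_good / W_total) * 100
Yield = (181 kg / 208 kg) * 100 = 87.0192%


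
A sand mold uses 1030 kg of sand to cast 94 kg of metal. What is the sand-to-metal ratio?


Formula: Sand-to-Metal Ratio = W_sand / W_metal
Ratio = 1030 kg / 94 kg = 10.9574

10.9574


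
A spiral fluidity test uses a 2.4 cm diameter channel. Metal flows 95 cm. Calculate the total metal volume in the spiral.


Formula: V = pi * (d/2)^2 * L  (cylinder volume)
Radius = 2.4/2 = 1.2 cm
V = pi * 1.2^2 * 95 = 429.7699 cm^3


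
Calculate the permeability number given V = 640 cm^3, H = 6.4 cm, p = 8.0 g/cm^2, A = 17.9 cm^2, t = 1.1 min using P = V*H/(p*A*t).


Formula: Permeability Number P = (V * H) / (p * A * t)
Numerator: V * H = 640 * 6.4 = 4096.0
Denominator: p * A * t = 8.0 * 17.9 * 1.1 = 157.52
P = 4096.0 / 157.52 = 26.0030

26.0030


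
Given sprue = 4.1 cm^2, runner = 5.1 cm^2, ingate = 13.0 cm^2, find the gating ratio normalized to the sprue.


Sprue:Runner:Ingate = 1 : 5.1/4.1 : 13.0/4.1 = 1:1.24:3.17

Final answer: 1:1.24:3.17


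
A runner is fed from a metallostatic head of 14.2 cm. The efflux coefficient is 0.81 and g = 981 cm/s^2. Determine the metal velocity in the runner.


Formula: v = Cd * sqrt(2 * g * h)  (Torricelli with discharge coefficient)
2*g*h = 2 * 981 * 14.2 = 27860.4 cm^2/s^2
sqrt(27860.4) = 166.91435 cm/s
v = 0.81 * 166.91435 = 135.2006 cm/s


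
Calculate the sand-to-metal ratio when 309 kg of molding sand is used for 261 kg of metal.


Formula: Sand-to-Metal Ratio = W_sand / W_metal
Ratio = 309 kg / 261 kg = 1.1839

Final answer: 1.1839


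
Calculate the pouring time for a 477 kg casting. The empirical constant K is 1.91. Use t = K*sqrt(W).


Formula: t = K * sqrt(W)
sqrt(W) = sqrt(477) = 21.84033
t = 1.91 * 21.84033 = 41.7150 s

Final answer: 41.7150 s


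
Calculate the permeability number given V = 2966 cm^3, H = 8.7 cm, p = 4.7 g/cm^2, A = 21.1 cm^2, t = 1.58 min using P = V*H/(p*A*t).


Formula: Permeability Number P = (V * H) / (p * A * t)
Numerator: V * H = 2966 * 8.7 = 25804.2
Denominator: p * A * t = 4.7 * 21.1 * 1.58 = 156.6886
P = 25804.2 / 156.6886 = 164.6846

164.6846


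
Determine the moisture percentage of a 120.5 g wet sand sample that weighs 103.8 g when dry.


Formula: MC = (W_wet - W_dry) / W_wet * 100
Water mass = 120.5 - 103.8 = 16.7 g
MC = 16.7 / 120.5 * 100 = 13.8589%

Answer: 13.8589%


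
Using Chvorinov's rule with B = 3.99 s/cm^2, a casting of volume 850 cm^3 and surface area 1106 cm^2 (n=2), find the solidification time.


Formula: t_s = B * (V/A)^n  (Chvorinov's rule, n=2)
Modulus M = V/A = 850/1106 = 0.768535 cm
M^2 = 0.768535^2 = 0.590646 cm^2
t_s = 3.99 * 0.590646 = 2.3567 s


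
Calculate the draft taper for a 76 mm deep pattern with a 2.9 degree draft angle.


Formula: taper = depth * tan(draft_angle)
tan(2.9 deg) = 0.0506578
taper = 76 mm * 0.0506578 = 3.8500 mm

Final answer: 3.8500 mm


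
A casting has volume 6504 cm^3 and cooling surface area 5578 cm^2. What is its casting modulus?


Formula: Casting Modulus M = V / A
M = 6504 cm^3 / 5578 cm^2 = 1.1660 cm

Final answer: 1.1660 cm


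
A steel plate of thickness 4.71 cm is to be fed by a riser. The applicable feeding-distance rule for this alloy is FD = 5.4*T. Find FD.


Formula: FD = 5.4 * T  (riser feeding-distance rule)
FD = 5.4 * 4.71 cm = 25.4340 cm

Answer: 25.4340 cm


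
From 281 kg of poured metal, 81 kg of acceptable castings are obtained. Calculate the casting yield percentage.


Formula: Casting Yield = (W_good / W_total) * 100
Yield = (81 kg / 281 kg) * 100 = 28.8256%


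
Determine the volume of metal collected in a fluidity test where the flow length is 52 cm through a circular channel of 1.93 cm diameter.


Formula: V = pi * (d/2)^2 * L  (cylinder volume)
Radius = 1.93/2 = 0.965 cm
V = pi * 0.965^2 * 52 = 152.1275 cm^3


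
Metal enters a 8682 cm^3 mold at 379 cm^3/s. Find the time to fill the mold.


Formula: t_fill = V_mold / Q_flow
t = 8682 cm^3 / 379 cm^3/s = 22.9077 s

Final answer: 22.9077 s


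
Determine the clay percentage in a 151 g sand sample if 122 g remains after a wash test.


Formula: Clay% = (W_total - W_washed) / W_total * 100
Clay mass = 151 - 122 = 29 g
Clay% = 29 / 151 * 100 = 19.2053%


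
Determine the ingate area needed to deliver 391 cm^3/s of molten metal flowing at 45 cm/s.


Formula: A_ingate = Q / v  (continuity equation)
A = 391 cm^3/s / 45 cm/s = 8.6889 cm^2

Final answer: 8.6889 cm^2


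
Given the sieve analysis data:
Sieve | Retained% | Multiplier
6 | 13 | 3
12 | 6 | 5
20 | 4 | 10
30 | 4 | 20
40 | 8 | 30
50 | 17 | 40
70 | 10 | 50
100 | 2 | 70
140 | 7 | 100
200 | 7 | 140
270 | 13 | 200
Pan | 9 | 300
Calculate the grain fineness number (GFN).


Formula: GFN = sum(pct * multiplier) / sum(pct)
sum(pct * multiplier) = 8729
sum(pct) = 100
GFN = 8729 / 100 = 87.29

Final answer: 87.29


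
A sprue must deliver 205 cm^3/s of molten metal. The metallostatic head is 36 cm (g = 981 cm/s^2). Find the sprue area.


Formula: v = sqrt(2*g*h), A = Q/v
Velocity: v = sqrt(2 * 981 * 36) = sqrt(70632) = 265.7668 cm/s
Sprue area: A = Q / v = 205 / 265.7668 = 0.7714 cm^2

Final answer: 0.7714 cm^2


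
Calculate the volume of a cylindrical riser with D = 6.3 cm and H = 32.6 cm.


Formula: V = pi * (D/2)^2 * H  (cylinder volume)
Radius = D/2 = 6.3/2 = 3.15 cm
V = pi * 3.15^2 * 32.6 = 1016.2220 cm^3


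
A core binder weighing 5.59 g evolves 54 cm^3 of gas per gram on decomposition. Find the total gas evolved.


Formula: V_gas = W_binder * gas_evolution_rate
V = 5.59 g * 54 cm^3/g = 301.8600 cm^3

Answer: 301.8600 cm^3


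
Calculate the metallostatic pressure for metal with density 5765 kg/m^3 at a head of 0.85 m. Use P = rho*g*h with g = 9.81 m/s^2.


Formula: P = rho * g * h
rho * g = 5765 * 9.81 = 56554.65 N/m^3
P = 56554.65 * 0.85 = 48071.4525 Pa

Final answer: 48071.4525 Pa


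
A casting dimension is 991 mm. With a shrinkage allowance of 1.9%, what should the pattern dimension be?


Formula: L_pattern = L_casting * (1 + shrinkage_rate/100)
Shrinkage factor = 1 + 1.9/100 = 1.019
L_pattern = 991 mm * 1.019 = 1009.8290 mm

Final answer: 1009.8290 mm


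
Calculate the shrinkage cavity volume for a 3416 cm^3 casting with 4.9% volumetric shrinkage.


Formula: V_shrink = V_casting * shrinkage_pct / 100
V_shrink = 3416 cm^3 * 4.9 / 100 = 167.3840 cm^3

167.3840 cm^3


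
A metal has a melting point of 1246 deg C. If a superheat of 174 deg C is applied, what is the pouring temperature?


Formula: T_pour = T_melt + Superheat
T_pour = 1246 + 174 = 1420 deg C


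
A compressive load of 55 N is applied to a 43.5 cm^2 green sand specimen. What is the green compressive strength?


Formula: Compressive Strength = Force / Area
Strength = 55 N / 43.5 cm^2 = 1.2644 N/cm^2

1.2644 N/cm^2


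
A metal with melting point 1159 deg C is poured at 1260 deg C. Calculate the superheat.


Formula: Superheat = T_pour - T_melt
Superheat = 1260 - 1159 = 101 deg C

101 deg C


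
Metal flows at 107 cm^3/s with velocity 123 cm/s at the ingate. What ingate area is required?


Formula: A_ingate = Q / v  (continuity equation)
A = 107 cm^3/s / 123 cm/s = 0.8699 cm^2

Answer: 0.8699 cm^2


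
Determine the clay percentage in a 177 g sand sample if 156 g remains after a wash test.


Formula: Clay% = (W_total - W_washed) / W_total * 100
Clay mass = 177 - 156 = 21 g
Clay% = 21 / 177 * 100 = 11.8644%

11.8644%


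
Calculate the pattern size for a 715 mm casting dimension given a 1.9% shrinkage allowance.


Formula: L_pattern = L_casting * (1 + shrinkage_rate/100)
Shrinkage factor = 1 + 1.9/100 = 1.019
L_pattern = 715 mm * 1.019 = 728.5850 mm

728.5850 mm


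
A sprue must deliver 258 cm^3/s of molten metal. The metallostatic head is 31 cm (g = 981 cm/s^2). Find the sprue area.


Formula: v = sqrt(2*g*h), A = Q/v
Velocity: v = sqrt(2 * 981 * 31) = sqrt(60822) = 246.6212 cm/s
Sprue area: A = Q / v = 258 / 246.6212 = 1.0461 cm^2


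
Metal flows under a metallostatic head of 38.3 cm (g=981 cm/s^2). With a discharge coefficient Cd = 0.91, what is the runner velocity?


Formula: v = Cd * sqrt(2 * g * h)  (Torricelli with discharge coefficient)
2*g*h = 2 * 981 * 38.3 = 75144.6 cm^2/s^2
sqrt(75144.6) = 274.12515 cm/s
v = 0.91 * 274.12515 = 249.4539 cm/s

249.4539 cm/s


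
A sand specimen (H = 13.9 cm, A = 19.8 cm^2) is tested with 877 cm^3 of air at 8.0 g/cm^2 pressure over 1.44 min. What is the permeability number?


Formula: Permeability Number P = (V * H) / (p * A * t)
Numerator: V * H = 877 * 13.9 = 12190.3
Denominator: p * A * t = 8.0 * 19.8 * 1.44 = 228.096
P = 12190.3 / 228.096 = 53.4437


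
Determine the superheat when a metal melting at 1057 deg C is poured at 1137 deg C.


Formula: Superheat = T_pour - T_melt
Superheat = 1137 - 1057 = 80 deg C


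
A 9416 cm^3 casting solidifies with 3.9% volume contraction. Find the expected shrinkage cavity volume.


Formula: V_shrink = V_casting * shrinkage_pct / 100
V_shrink = 9416 cm^3 * 3.9 / 100 = 367.2240 cm^3

367.2240 cm^3


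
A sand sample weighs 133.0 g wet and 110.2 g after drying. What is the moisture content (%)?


Formula: MC = (W_wet - W_dry) / W_wet * 100
Water mass = 133.0 - 110.2 = 22.8 g
MC = 22.8 / 133.0 * 100 = 17.1429%

Final answer: 17.1429%


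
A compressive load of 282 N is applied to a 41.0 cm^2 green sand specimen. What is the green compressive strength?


Formula: Compressive Strength = Force / Area
Strength = 282 N / 41.0 cm^2 = 6.8780 N/cm^2

Answer: 6.8780 N/cm^2


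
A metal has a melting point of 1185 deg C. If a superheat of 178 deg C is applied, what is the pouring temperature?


Formula: T_pour = T_melt + Superheat
T_pour = 1185 + 178 = 1363 deg C

Final answer: 1363 deg C


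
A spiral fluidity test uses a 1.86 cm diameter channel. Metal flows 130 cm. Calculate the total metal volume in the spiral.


Formula: V = pi * (d/2)^2 * L  (cylinder volume)
Radius = 1.86/2 = 0.93 cm
V = pi * 0.93^2 * 130 = 353.2313 cm^3

Answer: 353.2313 cm^3


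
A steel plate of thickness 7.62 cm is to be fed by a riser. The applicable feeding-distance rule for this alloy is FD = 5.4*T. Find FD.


Formula: FD = 5.4 * T  (riser feeding-distance rule)
FD = 5.4 * 7.62 cm = 41.1480 cm

Answer: 41.1480 cm


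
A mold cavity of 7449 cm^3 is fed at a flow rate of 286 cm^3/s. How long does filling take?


Formula: t_fill = V_mold / Q_flow
t = 7449 cm^3 / 286 cm^3/s = 26.0455 s

Answer: 26.0455 s


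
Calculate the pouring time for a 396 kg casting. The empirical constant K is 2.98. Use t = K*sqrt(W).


Formula: t = K * sqrt(W)
sqrt(W) = sqrt(396) = 19.89975
t = 2.98 * 19.89975 = 59.3013 s


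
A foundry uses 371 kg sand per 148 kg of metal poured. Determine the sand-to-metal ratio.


Formula: Sand-to-Metal Ratio = W_sand / W_metal
Ratio = 371 kg / 148 kg = 2.5068


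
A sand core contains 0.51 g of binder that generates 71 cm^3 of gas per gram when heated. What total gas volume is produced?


Formula: V_gas = W_binder * gas_evolution_rate
V = 0.51 g * 71 cm^3/g = 36.2100 cm^3

Final answer: 36.2100 cm^3


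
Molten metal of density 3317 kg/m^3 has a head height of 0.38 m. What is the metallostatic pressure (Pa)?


Formula: P = rho * g * h
rho * g = 3317 * 9.81 = 32539.77 N/m^3
P = 32539.77 * 0.38 = 12365.1126 Pa

12365.1126 Pa


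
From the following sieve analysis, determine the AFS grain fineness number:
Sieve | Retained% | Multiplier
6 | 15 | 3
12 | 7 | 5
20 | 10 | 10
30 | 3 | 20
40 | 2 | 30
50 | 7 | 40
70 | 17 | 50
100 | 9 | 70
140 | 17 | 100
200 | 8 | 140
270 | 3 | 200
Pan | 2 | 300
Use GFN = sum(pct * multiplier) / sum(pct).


Formula: GFN = sum(pct * multiplier) / sum(pct)
sum(pct * multiplier) = 6080
sum(pct) = 100
GFN = 6080 / 100 = 60.80


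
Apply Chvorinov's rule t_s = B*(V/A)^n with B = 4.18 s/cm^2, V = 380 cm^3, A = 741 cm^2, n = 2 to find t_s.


Formula: t_s = B * (V/A)^n  (Chvorinov's rule, n=2)
Modulus M = V/A = 380/741 = 0.512821 cm
M^2 = 0.512821^2 = 0.262985 cm^2
t_s = 4.18 * 0.262985 = 1.0993 s

Final answer: 1.0993 s


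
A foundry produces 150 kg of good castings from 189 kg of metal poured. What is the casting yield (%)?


Formula: Casting Yield = (W_good / W_total) * 100
Yield = (150 kg / 189 kg) * 100 = 79.3651%

Answer: 79.3651%


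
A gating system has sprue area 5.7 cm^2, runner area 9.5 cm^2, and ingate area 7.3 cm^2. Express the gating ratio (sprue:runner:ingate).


Sprue:Runner:Ingate = 1 : 9.5/5.7 : 7.3/5.7 = 1:1.67:1.28

1:1.67:1.28


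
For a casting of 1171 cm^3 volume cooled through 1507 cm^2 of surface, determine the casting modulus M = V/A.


Formula: Casting Modulus M = V / A
M = 1171 cm^3 / 1507 cm^2 = 0.7770 cm

Final answer: 0.7770 cm


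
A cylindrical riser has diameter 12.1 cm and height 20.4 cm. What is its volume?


Formula: V = pi * (D/2)^2 * H  (cylinder volume)
Radius = D/2 = 12.1/2 = 6.05 cm
V = pi * 6.05^2 * 20.4 = 2345.7990 cm^3

Final answer: 2345.7990 cm^3


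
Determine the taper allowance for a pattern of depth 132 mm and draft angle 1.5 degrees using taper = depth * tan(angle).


Formula: taper = depth * tan(draft_angle)
tan(1.5 deg) = 0.0261859
taper = 132 mm * 0.0261859 = 3.4565 mm

Answer: 3.4565 mm


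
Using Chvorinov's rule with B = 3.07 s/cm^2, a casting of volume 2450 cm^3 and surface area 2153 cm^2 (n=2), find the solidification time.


Formula: t_s = B * (V/A)^n  (Chvorinov's rule, n=2)
Modulus M = V/A = 2450/2153 = 1.137947 cm
M^2 = 1.137947^2 = 1.294923 cm^2
t_s = 3.07 * 1.294923 = 3.9754 s

3.9754 s


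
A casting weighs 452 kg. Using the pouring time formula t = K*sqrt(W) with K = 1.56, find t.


Formula: t = K * sqrt(W)
sqrt(W) = sqrt(452) = 21.26029
t = 1.56 * 21.26029 = 33.1661 s

33.1661 s


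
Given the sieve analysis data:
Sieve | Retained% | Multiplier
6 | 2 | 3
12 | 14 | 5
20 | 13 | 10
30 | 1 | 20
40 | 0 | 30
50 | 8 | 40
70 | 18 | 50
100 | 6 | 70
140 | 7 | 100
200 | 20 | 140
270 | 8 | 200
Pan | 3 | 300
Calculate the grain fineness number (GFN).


Formula: GFN = sum(pct * multiplier) / sum(pct)
sum(pct * multiplier) = 7866
sum(pct) = 100
GFN = 7866 / 100 = 78.66

78.66


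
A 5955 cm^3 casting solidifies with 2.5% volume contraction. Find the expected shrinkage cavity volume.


Formula: V_shrink = V_casting * shrinkage_pct / 100
V_shrink = 5955 cm^3 * 2.5 / 100 = 148.8750 cm^3

Final answer: 148.8750 cm^3


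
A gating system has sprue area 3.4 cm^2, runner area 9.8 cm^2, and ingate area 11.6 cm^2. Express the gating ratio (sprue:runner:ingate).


Sprue:Runner:Ingate = 1 : 9.8/3.4 : 11.6/3.4 = 1:2.88:3.41

Answer: 1:2.88:3.41


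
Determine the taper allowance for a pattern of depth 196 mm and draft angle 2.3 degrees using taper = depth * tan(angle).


Formula: taper = depth * tan(draft_angle)
tan(2.3 deg) = 0.0401641
taper = 196 mm * 0.0401641 = 7.8722 mm

Answer: 7.8722 mm


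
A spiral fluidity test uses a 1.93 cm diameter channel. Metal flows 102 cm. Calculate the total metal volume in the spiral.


Formula: V = pi * (d/2)^2 * L  (cylinder volume)
Radius = 1.93/2 = 0.965 cm
V = pi * 0.965^2 * 102 = 298.4040 cm^3


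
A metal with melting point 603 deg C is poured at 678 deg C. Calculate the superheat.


Formula: Superheat = T_pour - T_melt
Superheat = 678 - 603 = 75 deg C

Final answer: 75 deg C


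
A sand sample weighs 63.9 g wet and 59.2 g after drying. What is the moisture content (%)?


Formula: MC = (W_wet - W_dry) / W_wet * 100
Water mass = 63.9 - 59.2 = 4.7 g
MC = 4.7 / 63.9 * 100 = 7.3552%

7.3552%


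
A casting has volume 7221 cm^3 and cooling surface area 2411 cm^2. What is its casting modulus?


Formula: Casting Modulus M = V / A
M = 7221 cm^3 / 2411 cm^2 = 2.9950 cm

Final answer: 2.9950 cm


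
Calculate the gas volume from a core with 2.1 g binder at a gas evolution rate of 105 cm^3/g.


Formula: V_gas = W_binder * gas_evolution_rate
V = 2.1 g * 105 cm^3/g = 220.5000 cm^3


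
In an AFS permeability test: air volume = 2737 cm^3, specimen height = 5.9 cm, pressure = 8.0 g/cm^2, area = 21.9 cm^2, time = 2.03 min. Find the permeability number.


Formula: Permeability Number P = (V * H) / (p * A * t)
Numerator: V * H = 2737 * 5.9 = 16148.3
Denominator: p * A * t = 8.0 * 21.9 * 2.03 = 355.656
P = 16148.3 / 355.656 = 45.4043

Answer: 45.4043


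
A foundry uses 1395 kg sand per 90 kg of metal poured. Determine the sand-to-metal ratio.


Formula: Sand-to-Metal Ratio = W_sand / W_metal
Ratio = 1395 kg / 90 kg = 15.5000

Final answer: 15.5000


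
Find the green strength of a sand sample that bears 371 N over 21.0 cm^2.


Formula: Compressive Strength = Force / Area
Strength = 371 N / 21.0 cm^2 = 17.6667 N/cm^2

Final answer: 17.6667 N/cm^2


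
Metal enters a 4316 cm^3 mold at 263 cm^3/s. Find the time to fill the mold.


Formula: t_fill = V_mold / Q_flow
t = 4316 cm^3 / 263 cm^3/s = 16.4106 s

16.4106 s


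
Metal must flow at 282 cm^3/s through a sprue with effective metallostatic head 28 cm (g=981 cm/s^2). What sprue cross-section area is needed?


Formula: v = sqrt(2*g*h), A = Q/v
Velocity: v = sqrt(2 * 981 * 28) = sqrt(54936) = 234.3843 cm/s
Sprue area: A = Q / v = 282 / 234.3843 = 1.2032 cm^2

Answer: 1.2032 cm^2


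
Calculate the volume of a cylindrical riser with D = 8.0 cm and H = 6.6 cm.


Formula: V = pi * (D/2)^2 * H  (cylinder volume)
Radius = D/2 = 8.0/2 = 4.0 cm
V = pi * 4.0^2 * 6.6 = 331.7522 cm^3

Answer: 331.7522 cm^3


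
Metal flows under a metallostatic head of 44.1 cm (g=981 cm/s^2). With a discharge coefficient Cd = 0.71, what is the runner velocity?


Formula: v = Cd * sqrt(2 * g * h)  (Torricelli with discharge coefficient)
2*g*h = 2 * 981 * 44.1 = 86524.2 cm^2/s^2
sqrt(86524.2) = 294.14996 cm/s
v = 0.71 * 294.14996 = 208.8465 cm/s


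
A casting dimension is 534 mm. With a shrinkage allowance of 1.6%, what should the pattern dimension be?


Formula: L_pattern = L_casting * (1 + shrinkage_rate/100)
Shrinkage factor = 1 + 1.6/100 = 1.016
L_pattern = 534 mm * 1.016 = 542.5440 mm

Final answer: 542.5440 mm


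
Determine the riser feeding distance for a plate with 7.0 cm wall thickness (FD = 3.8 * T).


Formula: FD = 3.8 * T  (riser feeding-distance rule)
FD = 3.8 * 7.0 cm = 26.6000 cm

26.6000 cm


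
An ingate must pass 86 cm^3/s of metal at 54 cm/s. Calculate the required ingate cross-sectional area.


Formula: A_ingate = Q / v  (continuity equation)
A = 86 cm^3/s / 54 cm/s = 1.5926 cm^2

Final answer: 1.5926 cm^2


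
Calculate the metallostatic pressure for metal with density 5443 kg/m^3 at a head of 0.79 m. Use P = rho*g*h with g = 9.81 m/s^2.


Formula: P = rho * g * h
rho * g = 5443 * 9.81 = 53395.83 N/m^3
P = 53395.83 * 0.79 = 42182.7057 Pa

42182.7057 Pa


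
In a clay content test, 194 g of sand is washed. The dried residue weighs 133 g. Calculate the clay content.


Formula: Clay% = (W_total - W_washed) / W_total * 100
Clay mass = 194 - 133 = 61 g
Clay% = 61 / 194 * 100 = 31.4433%

Answer: 31.4433%


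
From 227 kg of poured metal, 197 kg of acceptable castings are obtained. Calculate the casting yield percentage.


Formula: Casting Yield = (W_good / W_total) * 100
Yield = (197 kg / 227 kg) * 100 = 86.7841%

Answer: 86.7841%


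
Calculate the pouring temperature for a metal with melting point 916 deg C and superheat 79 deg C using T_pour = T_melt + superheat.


Formula: T_pour = T_melt + Superheat
T_pour = 916 + 79 = 995 deg C

Final answer: 995 deg C


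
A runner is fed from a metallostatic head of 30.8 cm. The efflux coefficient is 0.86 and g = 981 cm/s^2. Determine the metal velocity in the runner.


Formula: v = Cd * sqrt(2 * g * h)  (Torricelli with discharge coefficient)
2*g*h = 2 * 981 * 30.8 = 60429.6 cm^2/s^2
sqrt(60429.6) = 245.82433 cm/s
v = 0.86 * 245.82433 = 211.4089 cm/s

Final answer: 211.4089 cm/s


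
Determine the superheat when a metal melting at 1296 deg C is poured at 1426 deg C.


Formula: Superheat = T_pour - T_melt
Superheat = 1426 - 1296 = 130 deg C

Final answer: 130 deg C


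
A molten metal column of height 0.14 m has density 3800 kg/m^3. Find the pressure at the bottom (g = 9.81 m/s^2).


Formula: P = rho * g * h
rho * g = 3800 * 9.81 = 37278.0 N/m^3
P = 37278.0 * 0.14 = 5218.9200 Pa

Answer: 5218.9200 Pa


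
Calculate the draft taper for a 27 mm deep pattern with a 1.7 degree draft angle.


Formula: taper = depth * tan(draft_angle)
tan(1.7 deg) = 0.0296793
taper = 27 mm * 0.0296793 = 0.8013 mm

Final answer: 0.8013 mm


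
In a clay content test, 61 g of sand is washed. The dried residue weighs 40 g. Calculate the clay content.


Formula: Clay% = (W_total - W_washed) / W_total * 100
Clay mass = 61 - 40 = 21 g
Clay% = 21 / 61 * 100 = 34.4262%

Final answer: 34.4262%


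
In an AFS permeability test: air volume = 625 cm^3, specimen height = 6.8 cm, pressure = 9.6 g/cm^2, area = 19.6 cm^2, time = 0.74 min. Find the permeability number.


Formula: Permeability Number P = (V * H) / (p * A * t)
Numerator: V * H = 625 * 6.8 = 4250.0
Denominator: p * A * t = 9.6 * 19.6 * 0.74 = 139.2384
P = 4250.0 / 139.2384 = 30.5232

30.5232


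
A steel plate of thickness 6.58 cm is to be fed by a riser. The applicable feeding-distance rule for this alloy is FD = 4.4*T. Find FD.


Formula: FD = 4.4 * T  (riser feeding-distance rule)
FD = 4.4 * 6.58 cm = 28.9520 cm


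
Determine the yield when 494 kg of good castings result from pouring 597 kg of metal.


Formula: Casting Yield = (W_good / W_total) * 100
Yield = (494 kg / 597 kg) * 100 = 82.7471%


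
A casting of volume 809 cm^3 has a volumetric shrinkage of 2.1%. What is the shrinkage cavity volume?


Formula: V_shrink = V_casting * shrinkage_pct / 100
V_shrink = 809 cm^3 * 2.1 / 100 = 16.9890 cm^3


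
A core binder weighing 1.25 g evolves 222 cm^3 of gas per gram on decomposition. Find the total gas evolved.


Formula: V_gas = W_binder * gas_evolution_rate
V = 1.25 g * 222 cm^3/g = 277.5000 cm^3

Final answer: 277.5000 cm^3


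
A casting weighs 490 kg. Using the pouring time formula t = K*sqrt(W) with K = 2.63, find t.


Formula: t = K * sqrt(W)
sqrt(W) = sqrt(490) = 22.13594
t = 2.63 * 22.13594 = 58.2175 s

58.2175 s


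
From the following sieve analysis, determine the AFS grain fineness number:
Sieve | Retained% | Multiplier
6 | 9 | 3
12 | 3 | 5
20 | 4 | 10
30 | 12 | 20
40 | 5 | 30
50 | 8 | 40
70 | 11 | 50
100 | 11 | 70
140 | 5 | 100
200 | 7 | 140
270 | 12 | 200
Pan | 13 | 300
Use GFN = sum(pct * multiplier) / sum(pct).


Formula: GFN = sum(pct * multiplier) / sum(pct)
sum(pct * multiplier) = 9892
sum(pct) = 100
GFN = 9892 / 100 = 98.92


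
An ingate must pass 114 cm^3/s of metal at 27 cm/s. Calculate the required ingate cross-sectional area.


Formula: A_ingate = Q / v  (continuity equation)
A = 114 cm^3/s / 27 cm/s = 4.2222 cm^2


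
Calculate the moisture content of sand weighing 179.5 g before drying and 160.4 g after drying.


Formula: MC = (W_wet - W_dry) / W_wet * 100
Water mass = 179.5 - 160.4 = 19.1 g
MC = 19.1 / 179.5 * 100 = 10.6407%

10.6407%


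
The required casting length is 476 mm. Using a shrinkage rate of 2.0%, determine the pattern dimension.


Formula: L_pattern = L_casting * (1 + shrinkage_rate/100)
Shrinkage factor = 1 + 2.0/100 = 1.02
L_pattern = 476 mm * 1.02 = 485.5200 mm

Answer: 485.5200 mm


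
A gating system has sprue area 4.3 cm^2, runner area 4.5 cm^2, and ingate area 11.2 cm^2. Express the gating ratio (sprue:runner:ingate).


Sprue:Runner:Ingate = 1 : 4.5/4.3 : 11.2/4.3 = 1:1.05:2.60

Final answer: 1:1.05:2.60


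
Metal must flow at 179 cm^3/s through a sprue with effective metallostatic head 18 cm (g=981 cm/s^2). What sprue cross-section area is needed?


Formula: v = sqrt(2*g*h), A = Q/v
Velocity: v = sqrt(2 * 981 * 18) = sqrt(35316) = 187.9255 cm/s
Sprue area: A = Q / v = 179 / 187.9255 = 0.9525 cm^2

Answer: 0.9525 cm^2


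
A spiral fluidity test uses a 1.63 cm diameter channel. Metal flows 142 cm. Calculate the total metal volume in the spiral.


Formula: V = pi * (d/2)^2 * L  (cylinder volume)
Radius = 1.63/2 = 0.815 cm
V = pi * 0.815^2 * 142 = 296.3149 cm^3

296.3149 cm^3


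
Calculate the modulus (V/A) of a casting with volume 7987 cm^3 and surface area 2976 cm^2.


Formula: Casting Modulus M = V / A
M = 7987 cm^3 / 2976 cm^2 = 2.6838 cm

2.6838 cm


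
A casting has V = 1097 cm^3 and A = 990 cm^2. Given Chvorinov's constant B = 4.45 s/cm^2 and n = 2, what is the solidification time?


Formula: t_s = B * (V/A)^n  (Chvorinov's rule, n=2)
Modulus M = V/A = 1097/990 = 1.108081 cm
M^2 = 1.108081^2 = 1.227844 cm^2
t_s = 4.45 * 1.227844 = 5.4639 s

5.4639 s


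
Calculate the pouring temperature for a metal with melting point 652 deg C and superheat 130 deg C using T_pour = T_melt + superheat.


Formula: T_pour = T_melt + Superheat
T_pour = 652 + 130 = 782 deg C

782 deg C


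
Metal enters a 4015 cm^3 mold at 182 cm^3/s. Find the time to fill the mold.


Formula: t_fill = V_mold / Q_flow
t = 4015 cm^3 / 182 cm^3/s = 22.0604 s


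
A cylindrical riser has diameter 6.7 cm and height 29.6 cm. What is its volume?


Formula: V = pi * (D/2)^2 * H  (cylinder volume)
Radius = D/2 = 6.7/2 = 3.35 cm
V = pi * 3.35^2 * 29.6 = 1043.5931 cm^3

Final answer: 1043.5931 cm^3


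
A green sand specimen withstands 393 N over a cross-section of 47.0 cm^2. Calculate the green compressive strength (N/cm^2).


Formula: Compressive Strength = Force / Area
Strength = 393 N / 47.0 cm^2 = 8.3617 N/cm^2

Answer: 8.3617 N/cm^2


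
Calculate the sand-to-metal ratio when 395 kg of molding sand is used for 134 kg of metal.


Formula: Sand-to-Metal Ratio = W_sand / W_metal
Ratio = 395 kg / 134 kg = 2.9478

2.9478


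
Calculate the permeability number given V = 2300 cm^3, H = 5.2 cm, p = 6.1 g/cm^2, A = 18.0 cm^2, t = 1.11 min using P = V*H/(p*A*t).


Formula: Permeability Number P = (V * H) / (p * A * t)
Numerator: V * H = 2300 * 5.2 = 11960.0
Denominator: p * A * t = 6.1 * 18.0 * 1.11 = 121.878
P = 11960.0 / 121.878 = 98.1309

98.1309


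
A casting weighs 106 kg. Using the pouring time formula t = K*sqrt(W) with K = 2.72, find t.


Formula: t = K * sqrt(W)
sqrt(W) = sqrt(106) = 10.29563
t = 2.72 * 10.29563 = 28.0041 s

Answer: 28.0041 s


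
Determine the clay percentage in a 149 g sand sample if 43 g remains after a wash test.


Formula: Clay% = (W_total - W_washed) / W_total * 100
Clay mass = 149 - 43 = 106 g
Clay% = 106 / 149 * 100 = 71.1409%

71.1409%


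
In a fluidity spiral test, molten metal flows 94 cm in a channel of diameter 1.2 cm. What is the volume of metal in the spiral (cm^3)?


Formula: V = pi * (d/2)^2 * L  (cylinder volume)
Radius = 1.2/2 = 0.6 cm
V = pi * 0.6^2 * 94 = 106.3115 cm^3

Final answer: 106.3115 cm^3


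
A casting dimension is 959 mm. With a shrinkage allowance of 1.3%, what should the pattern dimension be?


Formula: L_pattern = L_casting * (1 + shrinkage_rate/100)
Shrinkage factor = 1 + 1.3/100 = 1.013
L_pattern = 959 mm * 1.013 = 971.4670 mm

971.4670 mm


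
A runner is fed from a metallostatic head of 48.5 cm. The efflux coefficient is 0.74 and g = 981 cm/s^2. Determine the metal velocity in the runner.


Formula: v = Cd * sqrt(2 * g * h)  (Torricelli with discharge coefficient)
2*g*h = 2 * 981 * 48.5 = 95157.0 cm^2/s^2
sqrt(95157.0) = 308.47528 cm/s
v = 0.74 * 308.47528 = 228.2717 cm/s

Answer: 228.2717 cm/s


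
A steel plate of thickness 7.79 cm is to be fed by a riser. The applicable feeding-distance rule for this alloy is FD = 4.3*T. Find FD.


Formula: FD = 4.3 * T  (riser feeding-distance rule)
FD = 4.3 * 7.79 cm = 33.4970 cm

Final answer: 33.4970 cm


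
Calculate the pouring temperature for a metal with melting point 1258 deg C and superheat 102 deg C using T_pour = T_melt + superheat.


Formula: T_pour = T_melt + Superheat
T_pour = 1258 + 102 = 1360 deg C


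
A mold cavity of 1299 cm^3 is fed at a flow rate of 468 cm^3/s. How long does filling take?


Formula: t_fill = V_mold / Q_flow
t = 1299 cm^3 / 468 cm^3/s = 2.7756 s

Answer: 2.7756 s


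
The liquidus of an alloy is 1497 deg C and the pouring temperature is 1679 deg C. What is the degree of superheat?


Formula: Superheat = T_pour - T_melt
Superheat = 1679 - 1497 = 182 deg C


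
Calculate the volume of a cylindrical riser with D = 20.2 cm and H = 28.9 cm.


Formula: V = pi * (D/2)^2 * H  (cylinder volume)
Radius = D/2 = 20.2/2 = 10.1 cm
V = pi * 10.1^2 * 28.9 = 9261.6947 cm^3

Final answer: 9261.6947 cm^3


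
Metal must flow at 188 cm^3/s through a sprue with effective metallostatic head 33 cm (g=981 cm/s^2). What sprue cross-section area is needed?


Formula: v = sqrt(2*g*h), A = Q/v
Velocity: v = sqrt(2 * 981 * 33) = sqrt(64746) = 254.4524 cm/s
Sprue area: A = Q / v = 188 / 254.4524 = 0.7388 cm^2

Answer: 0.7388 cm^2


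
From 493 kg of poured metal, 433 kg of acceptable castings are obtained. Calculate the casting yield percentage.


Formula: Casting Yield = (W_good / W_total) * 100
Yield = (433 kg / 493 kg) * 100 = 87.8296%


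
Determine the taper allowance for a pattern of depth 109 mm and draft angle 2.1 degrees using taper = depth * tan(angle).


Formula: taper = depth * tan(draft_angle)
tan(2.1 deg) = 0.0366683
taper = 109 mm * 0.0366683 = 3.9968 mm


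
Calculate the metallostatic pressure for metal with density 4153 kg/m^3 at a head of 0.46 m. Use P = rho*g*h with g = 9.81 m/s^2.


Formula: P = rho * g * h
rho * g = 4153 * 9.81 = 40740.93 N/m^3
P = 40740.93 * 0.46 = 18740.8278 Pa


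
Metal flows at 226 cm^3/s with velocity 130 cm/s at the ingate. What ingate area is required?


Formula: A_ingate = Q / v  (continuity equation)
A = 226 cm^3/s / 130 cm/s = 1.7385 cm^2

1.7385 cm^2


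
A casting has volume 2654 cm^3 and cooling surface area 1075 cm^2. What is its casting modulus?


Formula: Casting Modulus M = V / A
M = 2654 cm^3 / 1075 cm^2 = 2.4688 cm


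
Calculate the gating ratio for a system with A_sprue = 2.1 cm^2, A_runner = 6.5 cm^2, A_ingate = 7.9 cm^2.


Sprue:Runner:Ingate = 1 : 6.5/2.1 : 7.9/2.1 = 1:3.10:3.76

Answer: 1:3.10:3.76


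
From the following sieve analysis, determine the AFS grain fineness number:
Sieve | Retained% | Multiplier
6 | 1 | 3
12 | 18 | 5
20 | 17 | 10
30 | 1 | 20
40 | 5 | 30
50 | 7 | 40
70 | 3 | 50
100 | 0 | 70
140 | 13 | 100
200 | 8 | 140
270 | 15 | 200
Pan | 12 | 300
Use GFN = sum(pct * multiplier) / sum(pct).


Formula: GFN = sum(pct * multiplier) / sum(pct)
sum(pct * multiplier) = 9883
sum(pct) = 100
GFN = 9883 / 100 = 98.83


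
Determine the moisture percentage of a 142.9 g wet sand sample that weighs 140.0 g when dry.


Formula: MC = (W_wet - W_dry) / W_wet * 100
Water mass = 142.9 - 140.0 = 2.9 g
MC = 2.9 / 142.9 * 100 = 2.0294%

Answer: 2.0294%


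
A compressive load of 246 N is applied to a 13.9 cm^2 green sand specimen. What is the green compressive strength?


Formula: Compressive Strength = Force / Area
Strength = 246 N / 13.9 cm^2 = 17.6978 N/cm^2

17.6978 N/cm^2


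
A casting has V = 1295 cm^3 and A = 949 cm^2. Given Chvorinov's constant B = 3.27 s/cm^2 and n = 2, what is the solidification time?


Formula: t_s = B * (V/A)^n  (Chvorinov's rule, n=2)
Modulus M = V/A = 1295/949 = 1.364594 cm
M^2 = 1.364594^2 = 1.862117 cm^2
t_s = 3.27 * 1.862117 = 6.0891 s

6.0891 s


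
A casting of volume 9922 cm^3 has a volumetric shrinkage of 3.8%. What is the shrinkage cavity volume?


Formula: V_shrink = V_casting * shrinkage_pct / 100
V_shrink = 9922 cm^3 * 3.8 / 100 = 377.0360 cm^3


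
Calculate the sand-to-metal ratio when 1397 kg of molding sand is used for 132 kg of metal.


Formula: Sand-to-Metal Ratio = W_sand / W_metal
Ratio = 1397 kg / 132 kg = 10.5833

10.5833


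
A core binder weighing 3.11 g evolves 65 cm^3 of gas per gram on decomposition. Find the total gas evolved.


Formula: V_gas = W_binder * gas_evolution_rate
V = 3.11 g * 65 cm^3/g = 202.1500 cm^3

Final answer: 202.1500 cm^3


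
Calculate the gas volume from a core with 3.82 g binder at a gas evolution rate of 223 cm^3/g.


Formula: V_gas = W_binder * gas_evolution_rate
V = 3.82 g * 223 cm^3/g = 851.8600 cm^3

851.8600 cm^3


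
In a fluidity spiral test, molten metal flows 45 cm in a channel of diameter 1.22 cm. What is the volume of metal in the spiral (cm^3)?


Formula: V = pi * (d/2)^2 * L  (cylinder volume)
Radius = 1.22/2 = 0.61 cm
V = pi * 0.61^2 * 45 = 52.6044 cm^3

Answer: 52.6044 cm^3
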